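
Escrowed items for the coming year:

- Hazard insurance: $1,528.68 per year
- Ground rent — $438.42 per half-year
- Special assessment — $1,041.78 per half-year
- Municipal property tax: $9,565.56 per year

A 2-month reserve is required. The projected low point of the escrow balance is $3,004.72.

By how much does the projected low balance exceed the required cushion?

$662.28

Hazard insurance = $1,528.68/yr
Ground rent = $438.42 × 2 = $876.84/yr
Special assessment = $1,041.78 × 2 = $2,083.56/yr
Municipal property tax = $9,565.56/yr
Combined annual = $1,528.68 + $876.84 + $2,083.56 + $9,565.56 = $14,054.64
Per month = $14,054.64 ÷ 12 = $1,171.22
Cushion = 2 × $1,171.22 = $2,342.44
Surplus = $3,004.72 − $2,342.44 = $662.28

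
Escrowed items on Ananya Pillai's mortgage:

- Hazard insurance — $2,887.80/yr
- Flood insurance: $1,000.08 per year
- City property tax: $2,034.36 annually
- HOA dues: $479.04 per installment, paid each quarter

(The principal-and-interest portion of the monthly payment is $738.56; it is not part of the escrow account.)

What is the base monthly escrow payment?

$653.20

Hazard insurance — $2,887.80/yr
Flood insurance — $1,000.08/yr
City property tax — $2,034.36/yr
HOA dues — $479.04 × 4 = $1,916.16/yr
Total annual escrow = $7,838.40
Monthly = $7,838.40 / 12 = $653.20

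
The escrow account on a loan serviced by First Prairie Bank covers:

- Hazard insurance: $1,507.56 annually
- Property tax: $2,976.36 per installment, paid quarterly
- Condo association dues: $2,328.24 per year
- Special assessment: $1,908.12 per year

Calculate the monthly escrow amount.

$1,470.78

Hazard insurance = $1,507.56 annually
Property tax = $2,976.36 × 4 = $11,905.44 annually
Condo association dues = $2,328.24 annually
Special assessment = $1,908.12 annually
Total per year = $1,507.56 + $11,905.44 + $2,328.24 + $1,908.12 = $17,649.36
Base monthly escrow = $17,649.36 / 12 = $1,470.78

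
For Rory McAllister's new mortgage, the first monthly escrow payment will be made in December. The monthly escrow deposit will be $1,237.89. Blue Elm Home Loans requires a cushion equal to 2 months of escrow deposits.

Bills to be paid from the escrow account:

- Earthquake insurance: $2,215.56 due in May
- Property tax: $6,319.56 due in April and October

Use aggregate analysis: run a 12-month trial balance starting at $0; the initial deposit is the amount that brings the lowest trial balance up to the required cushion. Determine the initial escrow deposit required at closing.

$3,713.67

Cushion = 2 × $1,237.89 = $2,475.78
Trial balance (start $0, +$1,237.89 each month, − disbursements):
  Dec: +$1,237.89 → $1,237.89
  Jan: +$1,237.89 → $2,475.78
  Feb: +$1,237.89 → $3,713.67
  Mar: +$1,237.89 → $4,951.56
  Apr: +$1,237.89 − $6,319.56 → -$130.11
  May: +$1,237.89 − $2,215.56 → -$1,107.78
  Jun: +$1,237.89 → $130.11
  Jul: +$1,237.89 → $1,368.00
  Aug: +$1,237.89 → $2,605.89
  Sep: +$1,237.89 → $3,843.78
  Oct: +$1,237.89 − $6,319.56 → -$1,237.89
  Nov: +$1,237.89 → $0.00
Lowest trial balance = -$1,237.89 (Oct)
Initial deposit = cushion − low point = $2,475.78 − (-$1,237.89) = $3,713.67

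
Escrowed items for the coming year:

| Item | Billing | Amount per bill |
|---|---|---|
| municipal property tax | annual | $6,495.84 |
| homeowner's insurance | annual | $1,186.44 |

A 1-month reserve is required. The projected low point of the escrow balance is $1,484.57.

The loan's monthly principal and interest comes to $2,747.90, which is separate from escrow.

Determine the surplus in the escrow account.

$844.38

Municipal property tax — $6,495.84 annually
Homeowner's insurance — $1,186.44 annually
Total per year = $6,495.84 + $1,186.44 = $7,682.28
Per month = $7,682.28 ÷ 12 = $640.19
Required cushion = 1 × $640.19 = $640.19
Excess over cushion: $1,484.57 − $640.19 = $844.38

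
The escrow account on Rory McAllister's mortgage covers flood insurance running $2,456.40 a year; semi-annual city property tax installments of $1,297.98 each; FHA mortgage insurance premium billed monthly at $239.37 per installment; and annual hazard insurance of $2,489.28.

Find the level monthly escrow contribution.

$867.84

Flood insurance — $2,456.40
City property tax — $1,297.98 × 2 = $2,595.96
FHA mortgage insurance premium — $239.37 × 12 = $2,872.44
Hazard insurance — $2,489.28
Yearly total = $2,456.40 + $2,595.96 + $2,872.44 + $2,489.28 = $10,414.08
Base monthly escrow = $10,414.08 ÷ 12 = $867.84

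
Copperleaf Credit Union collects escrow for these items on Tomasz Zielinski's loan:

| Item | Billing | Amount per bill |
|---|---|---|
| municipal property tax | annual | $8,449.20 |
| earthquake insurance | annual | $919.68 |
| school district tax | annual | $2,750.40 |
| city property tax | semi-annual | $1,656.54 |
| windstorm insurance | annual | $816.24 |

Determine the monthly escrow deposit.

Municipal property tax: $8,449.20/yr
Earthquake insurance: $919.68/yr
School district tax: $2,750.40/yr
City property tax: $1,656.54 × 2 = $3,313.08/yr
Windstorm insurance: $816.24/yr
Total annual escrow = $8,449.20 + $919.68 + $2,750.40 + $3,313.08 + $816.24 = $16,248.60
Monthly = $16,248.60 ÷ 12 = $1,354.05

$1,354.05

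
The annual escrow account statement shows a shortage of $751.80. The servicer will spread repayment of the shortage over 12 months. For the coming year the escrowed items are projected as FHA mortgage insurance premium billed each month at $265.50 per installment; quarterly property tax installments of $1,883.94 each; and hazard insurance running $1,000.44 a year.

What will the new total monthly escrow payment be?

FHA mortgage insurance premium — $265.50 × 12 = $3,186.00 annually
Property tax — $1,883.94 × 4 = $7,535.76 annually
Hazard insurance — $1,000.44 annually
Combined annual = $11,722.20
Base monthly escrow = $11,722.20 / 12 = $976.85
Monthly shortage recovery: $751.80 / 12 = $62.65
Adjusted monthly = $976.85 + $62.65 = $1,039.50

$1,039.50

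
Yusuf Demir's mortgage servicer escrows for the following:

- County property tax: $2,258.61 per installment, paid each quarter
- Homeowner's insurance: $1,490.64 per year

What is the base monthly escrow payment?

County property tax — $2,258.61 × 4 = $9,034.44/yr
Homeowner's insurance — $1,490.64/yr
Combined annual = $10,525.08
Per month = $10,525.08 ÷ 12 = $877.09

$877.09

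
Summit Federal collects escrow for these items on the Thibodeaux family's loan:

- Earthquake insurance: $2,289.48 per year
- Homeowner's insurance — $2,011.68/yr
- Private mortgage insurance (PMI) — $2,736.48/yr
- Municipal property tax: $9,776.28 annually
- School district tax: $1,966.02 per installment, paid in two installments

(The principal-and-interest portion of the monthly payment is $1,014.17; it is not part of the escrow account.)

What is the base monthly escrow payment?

Earthquake insurance = $2,289.48 per year
Homeowner's insurance = $2,011.68 per year
Private mortgage insurance (PMI) = $2,736.48 per year
Municipal property tax = $9,776.28 per year
School district tax = $1,966.02 × 2 = $3,932.04 per year
Total annual escrow = $2,289.48 + $2,011.68 + $2,736.48 + $9,776.28 + $3,932.04 = $20,745.96
Monthly = $20,745.96 / 12 = $1,728.83

$1,728.83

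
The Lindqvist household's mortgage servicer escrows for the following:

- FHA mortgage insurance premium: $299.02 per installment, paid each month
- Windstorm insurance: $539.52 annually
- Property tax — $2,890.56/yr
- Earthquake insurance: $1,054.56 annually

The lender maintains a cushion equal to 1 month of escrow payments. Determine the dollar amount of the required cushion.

FHA mortgage insurance premium: $299.02 × 12 = $3,588.24 per year
Windstorm insurance: $539.52 per year
Property tax: $2,890.56 per year
Earthquake insurance: $1,054.56 per year
Annual escrow total = $3,588.24 + $539.52 + $2,890.56 + $1,054.56 = $8,072.88
Monthly = $8,072.88 ÷ 12 = $672.74
Cushion = 1 × $672.74 = $672.74

$672.74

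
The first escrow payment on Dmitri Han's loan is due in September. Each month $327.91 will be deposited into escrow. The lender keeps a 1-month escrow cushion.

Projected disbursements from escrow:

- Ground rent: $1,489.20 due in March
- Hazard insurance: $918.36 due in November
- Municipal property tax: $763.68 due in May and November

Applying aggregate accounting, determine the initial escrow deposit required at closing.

Cushion = 1 × $327.91 = $327.91
Trial balance (start $0, +$327.91 each month, − disbursements):
  Sep: +$327.91 → $327.91
  Oct: +$327.91 → $655.82
  Nov: +$327.91 − $1,682.04 → -$698.31
  Dec: +$327.91 → -$370.40
  Jan: +$327.91 → -$42.49
  Feb: +$327.91 → $285.42
  Mar: +$327.91 − $1,489.20 → -$875.87
  Apr: +$327.91 → -$547.96
  May: +$327.91 − $763.68 → -$983.73
  Jun: +$327.91 → -$655.82
  Jul: +$327.91 → -$327.91
  Aug: +$327.91 → $0.00
Lowest trial balance = -$983.73 (May)
Initial deposit = cushion − low point = $327.91 − (-$983.73) = $1,311.64

$1,311.64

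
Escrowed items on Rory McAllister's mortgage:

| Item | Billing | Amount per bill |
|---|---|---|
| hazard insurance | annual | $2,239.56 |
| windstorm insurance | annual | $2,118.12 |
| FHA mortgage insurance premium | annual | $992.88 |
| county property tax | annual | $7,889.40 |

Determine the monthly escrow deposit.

$1,103.33

Hazard insurance: $2,239.56 annually
Windstorm insurance: $2,118.12 annually
FHA mortgage insurance premium: $992.88 annually
County property tax: $7,889.40 annually
Total annual escrow = $2,239.56 + $2,118.12 + $992.88 + $7,889.40 = $13,239.96
Monthly escrow = $13,239.96 / 12 = $1,103.33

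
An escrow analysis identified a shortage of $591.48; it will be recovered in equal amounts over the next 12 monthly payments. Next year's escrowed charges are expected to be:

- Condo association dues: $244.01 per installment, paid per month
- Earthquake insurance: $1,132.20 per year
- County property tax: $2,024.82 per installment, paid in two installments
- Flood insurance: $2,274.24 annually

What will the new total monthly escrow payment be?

Condo association dues = $244.01 × 12 = $2,928.12/yr
Earthquake insurance = $1,132.20/yr
County property tax = $2,024.82 × 2 = $4,049.64/yr
Flood insurance = $2,274.24/yr
Annual escrow total = $10,384.20
Base monthly escrow = $10,384.20 / 12 = $865.35
Monthly shortage recovery: $591.48 ÷ 12 = $49.29
New monthly escrow = $865.35 + $49.29 = $914.64

$914.64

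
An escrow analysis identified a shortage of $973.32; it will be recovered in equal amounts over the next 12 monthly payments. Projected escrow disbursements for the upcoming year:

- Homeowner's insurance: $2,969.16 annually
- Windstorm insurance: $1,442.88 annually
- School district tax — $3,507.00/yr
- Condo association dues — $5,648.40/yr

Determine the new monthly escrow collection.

Homeowner's insurance — $2,969.16/yr
Windstorm insurance — $1,442.88/yr
School district tax — $3,507.00/yr
Condo association dues — $5,648.40/yr
Yearly total = $13,567.44
Monthly escrow = $13,567.44 ÷ 12 = $1,130.62
Monthly shortage recovery: $973.32 ÷ 12 = $81.11
New monthly escrow = $1,130.62 + $81.11 = $1,211.73

$1,211.73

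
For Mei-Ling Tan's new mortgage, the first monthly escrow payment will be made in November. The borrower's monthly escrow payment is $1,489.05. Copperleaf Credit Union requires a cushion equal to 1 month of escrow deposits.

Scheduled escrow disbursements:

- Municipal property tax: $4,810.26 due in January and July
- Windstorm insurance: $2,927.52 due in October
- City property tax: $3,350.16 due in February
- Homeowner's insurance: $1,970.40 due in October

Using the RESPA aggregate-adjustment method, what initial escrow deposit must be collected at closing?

Cushion = 1 × $1,489.05 = $1,489.05
Trial balance (start $0, +$1,489.05 each month, − disbursements):
  Nov: +$1,489.05 → $1,489.05
  Dec: +$1,489.05 → $2,978.10
  Jan: +$1,489.05 − $4,810.26 → -$343.11
  Feb: +$1,489.05 − $3,350.16 → -$2,204.22
  Mar: +$1,489.05 → -$715.17
  Apr: +$1,489.05 → $773.88
  May: +$1,489.05 → $2,262.93
  Jun: +$1,489.05 → $3,751.98
  Jul: +$1,489.05 − $4,810.26 → $430.77
  Aug: +$1,489.05 → $1,919.82
  Sep: +$1,489.05 → $3,408.87
  Oct: +$1,489.05 − $4,897.92 → $0.00
Lowest trial balance = -$2,204.22 (Feb)
Initial deposit = cushion − low point = $1,489.05 − (-$2,204.22) = $3,693.27

$3,693.27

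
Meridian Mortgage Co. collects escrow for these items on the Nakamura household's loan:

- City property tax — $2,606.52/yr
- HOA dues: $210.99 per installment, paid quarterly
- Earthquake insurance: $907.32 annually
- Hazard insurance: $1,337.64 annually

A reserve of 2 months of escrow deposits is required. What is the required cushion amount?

$949.24

City property tax — $2,606.52
HOA dues — $210.99 × 4 = $843.96
Earthquake insurance — $907.32
Hazard insurance — $1,337.64
Yearly total = $2,606.52 + $843.96 + $907.32 + $1,337.64 = $5,695.44
Monthly = $5,695.44 / 12 = $474.62
Required cushion = 2 × $474.62 = $949.24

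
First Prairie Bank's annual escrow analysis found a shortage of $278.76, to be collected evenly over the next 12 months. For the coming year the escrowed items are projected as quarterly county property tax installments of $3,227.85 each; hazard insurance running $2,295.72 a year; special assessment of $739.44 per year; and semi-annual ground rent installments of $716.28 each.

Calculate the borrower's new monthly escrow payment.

County property tax: $3,227.85 × 4 = $12,911.40/yr
Hazard insurance: $2,295.72/yr
Special assessment: $739.44/yr
Ground rent: $716.28 × 2 = $1,432.56/yr
Total per year = $17,379.12
Base monthly escrow = $17,379.12 / 12 = $1,448.26
Shortage per month = $278.76 / 12 = $23.23
New monthly escrow = $1,448.26 + $23.23 = $1,471.49

$1,471.49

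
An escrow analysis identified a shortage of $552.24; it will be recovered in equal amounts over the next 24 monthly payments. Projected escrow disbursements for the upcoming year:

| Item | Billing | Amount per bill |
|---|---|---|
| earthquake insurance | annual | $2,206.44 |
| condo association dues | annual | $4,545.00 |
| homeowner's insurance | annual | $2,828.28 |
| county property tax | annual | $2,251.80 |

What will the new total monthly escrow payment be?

Earthquake insurance = $2,206.44 annually
Condo association dues = $4,545.00 annually
Homeowner's insurance = $2,828.28 annually
County property tax = $2,251.80 annually
Total per year = $2,206.44 + $4,545.00 + $2,828.28 + $2,251.80 = $11,831.52
Monthly = $11,831.52 ÷ 12 = $985.96
Shortage per month = $552.24 / 24 = $23.01
New monthly escrow = $985.96 + $23.01 = $1,008.97

$1,008.97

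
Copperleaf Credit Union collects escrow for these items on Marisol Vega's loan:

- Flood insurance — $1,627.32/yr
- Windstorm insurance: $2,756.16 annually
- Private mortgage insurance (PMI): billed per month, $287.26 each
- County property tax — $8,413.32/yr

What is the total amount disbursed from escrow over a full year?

Flood insurance — $1,627.32 per year
Windstorm insurance — $2,756.16 per year
Private mortgage insurance (PMI) — $287.26 × 12 = $3,447.12 per year
County property tax — $8,413.32 per year
Combined annual = $16,243.92

$16,243.92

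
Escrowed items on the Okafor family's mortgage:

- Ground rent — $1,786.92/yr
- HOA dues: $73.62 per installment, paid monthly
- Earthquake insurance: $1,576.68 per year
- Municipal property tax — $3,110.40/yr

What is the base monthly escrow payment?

$613.12

Ground rent: $1,786.92/yr
HOA dues: $73.62 × 12 = $883.44/yr
Earthquake insurance: $1,576.68/yr
Municipal property tax: $3,110.40/yr
Yearly total = $1,786.92 + $883.44 + $1,576.68 + $3,110.40 = $7,357.44
Monthly = $7,357.44 ÷ 12 = $613.12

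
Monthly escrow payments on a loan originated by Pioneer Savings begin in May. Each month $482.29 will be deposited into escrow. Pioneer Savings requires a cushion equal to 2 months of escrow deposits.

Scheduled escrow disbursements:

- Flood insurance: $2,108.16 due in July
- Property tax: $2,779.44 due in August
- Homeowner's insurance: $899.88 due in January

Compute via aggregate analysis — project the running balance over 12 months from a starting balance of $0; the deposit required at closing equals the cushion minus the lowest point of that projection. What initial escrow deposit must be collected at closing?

Cushion = 2 × $482.29 = $964.58
Trial balance (start $0, +$482.29 each month, − disbursements):
  May: +$482.29 → $482.29
  Jun: +$482.29 → $964.58
  Jul: +$482.29 − $2,108.16 → -$661.29
  Aug: +$482.29 − $2,779.44 → -$2,958.44
  Sep: +$482.29 → -$2,476.15
  Oct: +$482.29 → -$1,993.86
  Nov: +$482.29 → -$1,511.57
  Dec: +$482.29 → -$1,029.28
  Jan: +$482.29 − $899.88 → -$1,446.87
  Feb: +$482.29 → -$964.58
  Mar: +$482.29 → -$482.29
  Apr: +$482.29 → $0.00
Lowest trial balance = -$2,958.44 (Aug)
Initial deposit = cushion − low point = $964.58 − (-$2,958.44) = $3,923.02

$3,923.02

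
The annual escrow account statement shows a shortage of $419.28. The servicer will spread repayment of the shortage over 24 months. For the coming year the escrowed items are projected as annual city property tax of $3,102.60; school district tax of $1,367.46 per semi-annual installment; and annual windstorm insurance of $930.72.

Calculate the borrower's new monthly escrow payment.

City property tax — $3,102.60/yr
School district tax — $1,367.46 × 2 = $2,734.92/yr
Windstorm insurance — $930.72/yr
Annual escrow total = $6,768.24
Monthly = $6,768.24 / 12 = $564.02
Shortage spread = $419.28 / 24 = $17.47/mo
Adjusted monthly = $564.02 + $17.47 = $581.49

$581.49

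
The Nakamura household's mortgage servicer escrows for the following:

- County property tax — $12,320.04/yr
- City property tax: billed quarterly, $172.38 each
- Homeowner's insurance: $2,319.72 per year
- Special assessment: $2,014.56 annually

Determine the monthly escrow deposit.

$1,445.32

County property tax: $12,320.04 annually
City property tax: $172.38 × 4 = $689.52 annually
Homeowner's insurance: $2,319.72 annually
Special assessment: $2,014.56 annually
Annual escrow total = $12,320.04 + $689.52 + $2,319.72 + $2,014.56 = $17,343.84
Monthly = $17,343.84 ÷ 12 = $1,445.32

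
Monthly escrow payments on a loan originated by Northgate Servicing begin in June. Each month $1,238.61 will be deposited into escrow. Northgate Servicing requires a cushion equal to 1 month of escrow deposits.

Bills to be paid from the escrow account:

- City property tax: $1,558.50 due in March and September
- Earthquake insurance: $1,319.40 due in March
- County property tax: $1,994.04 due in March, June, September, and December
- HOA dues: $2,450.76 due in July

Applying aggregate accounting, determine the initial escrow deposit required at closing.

$4,281.51

Cushion = 1 × $1,238.61 = $1,238.61
Trial balance (start $0, +$1,238.61 each month, − disbursements):
  Jun: +$1,238.61 − $1,994.04 → -$755.43
  Jul: +$1,238.61 − $2,450.76 → -$1,967.58
  Aug: +$1,238.61 → -$728.97
  Sep: +$1,238.61 − $3,552.54 → -$3,042.90
  Oct: +$1,238.61 → -$1,804.29
  Nov: +$1,238.61 → -$565.68
  Dec: +$1,238.61 − $1,994.04 → -$1,321.11
  Jan: +$1,238.61 → -$82.50
  Feb: +$1,238.61 → $1,156.11
  Mar: +$1,238.61 − $4,871.94 → -$2,477.22
  Apr: +$1,238.61 → -$1,238.61
  May: +$1,238.61 → $0.00
Lowest trial balance = -$3,042.90 (Sep)
Initial deposit = cushion − low point = $1,238.61 − (-$3,042.90) = $4,281.51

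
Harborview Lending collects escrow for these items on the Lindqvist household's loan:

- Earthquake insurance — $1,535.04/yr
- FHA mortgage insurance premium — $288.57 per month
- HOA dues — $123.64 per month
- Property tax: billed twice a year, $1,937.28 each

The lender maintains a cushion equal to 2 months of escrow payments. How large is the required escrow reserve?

$1,726.02

Earthquake insurance = $1,535.04 per year
FHA mortgage insurance premium = $288.57 × 12 = $3,462.84 per year
HOA dues = $123.64 × 12 = $1,483.68 per year
Property tax = $1,937.28 × 2 = $3,874.56 per year
Yearly total = $1,535.04 + $3,462.84 + $1,483.68 + $3,874.56 = $10,356.12
Monthly = $10,356.12 ÷ 12 = $863.01
Required cushion = 2 × $863.01 = $1,726.02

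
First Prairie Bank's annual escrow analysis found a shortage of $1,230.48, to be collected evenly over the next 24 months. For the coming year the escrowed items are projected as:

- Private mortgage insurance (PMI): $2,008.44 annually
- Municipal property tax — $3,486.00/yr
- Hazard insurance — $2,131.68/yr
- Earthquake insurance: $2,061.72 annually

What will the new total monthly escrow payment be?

Private mortgage insurance (PMI) = $2,008.44/yr
Municipal property tax = $3,486.00/yr
Hazard insurance = $2,131.68/yr
Earthquake insurance = $2,061.72/yr
Total per year = $2,008.44 + $3,486.00 + $2,131.68 + $2,061.72 = $9,687.84
Per month = $9,687.84 ÷ 12 = $807.32
Shortage spread = $1,230.48 ÷ 24 = $51.27/mo
Adjusted monthly = $807.32 + $51.27 = $858.59

$858.59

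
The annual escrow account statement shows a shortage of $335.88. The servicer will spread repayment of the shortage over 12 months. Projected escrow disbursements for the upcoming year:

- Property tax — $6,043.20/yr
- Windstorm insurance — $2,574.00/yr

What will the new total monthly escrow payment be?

$746.09

Property tax: $6,043.20 annually
Windstorm insurance: $2,574.00 annually
Yearly total = $8,617.20
Base monthly escrow = $8,617.20 ÷ 12 = $718.10
Shortage per month = $335.88 ÷ 12 = $27.99
New monthly escrow = $718.10 + $27.99 = $746.09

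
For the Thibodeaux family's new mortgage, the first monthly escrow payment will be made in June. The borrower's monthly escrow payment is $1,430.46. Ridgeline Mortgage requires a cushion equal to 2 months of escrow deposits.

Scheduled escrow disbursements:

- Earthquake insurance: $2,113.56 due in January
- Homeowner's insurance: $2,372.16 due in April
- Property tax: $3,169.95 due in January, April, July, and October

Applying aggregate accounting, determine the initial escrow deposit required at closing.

$4,291.38

Cushion = 2 × $1,430.46 = $2,860.92
Trial balance (start $0, +$1,430.46 each month, − disbursements):
  Jun: +$1,430.46 → $1,430.46
  Jul: +$1,430.46 − $3,169.95 → -$309.03
  Aug: +$1,430.46 → $1,121.43
  Sep: +$1,430.46 → $2,551.89
  Oct: +$1,430.46 − $3,169.95 → $812.40
  Nov: +$1,430.46 → $2,242.86
  Dec: +$1,430.46 → $3,673.32
  Jan: +$1,430.46 − $5,283.51 → -$179.73
  Feb: +$1,430.46 → $1,250.73
  Mar: +$1,430.46 → $2,681.19
  Apr: +$1,430.46 − $5,542.11 → -$1,430.46
  May: +$1,430.46 → $0.00
Lowest trial balance = -$1,430.46 (Apr)
Initial deposit = cushion − low point = $2,860.92 − (-$1,430.46) = $4,291.38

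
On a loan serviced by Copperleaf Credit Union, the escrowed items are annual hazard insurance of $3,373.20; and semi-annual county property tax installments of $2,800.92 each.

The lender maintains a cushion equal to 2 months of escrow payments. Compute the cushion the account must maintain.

$1,495.84

Hazard insurance = $3,373.20
County property tax = $2,800.92 × 2 = $5,601.84
Annual escrow total = $3,373.20 + $5,601.84 = $8,975.04
Monthly = $8,975.04 / 12 = $747.92
Required cushion = 2 × $747.92 = $1,495.84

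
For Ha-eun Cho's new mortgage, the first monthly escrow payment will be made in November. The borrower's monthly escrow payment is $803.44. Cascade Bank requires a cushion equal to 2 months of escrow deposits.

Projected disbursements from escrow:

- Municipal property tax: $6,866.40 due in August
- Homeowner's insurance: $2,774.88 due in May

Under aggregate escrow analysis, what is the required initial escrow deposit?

$3,213.76

Cushion = 2 × $803.44 = $1,606.88
Trial balance (start $0, +$803.44 each month, − disbursements):
  Nov: +$803.44 → $803.44
  Dec: +$803.44 → $1,606.88
  Jan: +$803.44 → $2,410.32
  Feb: +$803.44 → $3,213.76
  Mar: +$803.44 → $4,017.20
  Apr: +$803.44 → $4,820.64
  May: +$803.44 − $2,774.88 → $2,849.20
  Jun: +$803.44 → $3,652.64
  Jul: +$803.44 → $4,456.08
  Aug: +$803.44 − $6,866.40 → -$1,606.88
  Sep: +$803.44 → -$803.44
  Oct: +$803.44 → $0.00
Lowest trial balance = -$1,606.88 (Aug)
Initial deposit = cushion − low point = $1,606.88 − (-$1,606.88) = $3,213.76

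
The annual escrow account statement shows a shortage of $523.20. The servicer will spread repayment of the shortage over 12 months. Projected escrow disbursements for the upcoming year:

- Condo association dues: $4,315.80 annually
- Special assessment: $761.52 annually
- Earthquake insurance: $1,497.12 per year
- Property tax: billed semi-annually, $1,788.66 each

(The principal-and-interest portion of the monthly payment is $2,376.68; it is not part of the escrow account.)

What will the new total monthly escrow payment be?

Condo association dues: $4,315.80
Special assessment: $761.52
Earthquake insurance: $1,497.12
Property tax: $1,788.66 × 2 = $3,577.32
Total per year = $10,151.76
Base monthly escrow = $10,151.76 / 12 = $845.98
Shortage spread = $523.20 ÷ 12 = $43.60/mo
Adjusted monthly = $845.98 + $43.60 = $889.58

$889.58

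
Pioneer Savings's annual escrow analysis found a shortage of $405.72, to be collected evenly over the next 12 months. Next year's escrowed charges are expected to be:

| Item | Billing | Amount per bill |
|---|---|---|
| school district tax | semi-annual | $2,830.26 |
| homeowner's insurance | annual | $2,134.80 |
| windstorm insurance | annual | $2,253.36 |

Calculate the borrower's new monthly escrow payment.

School district tax: $2,830.26 × 2 = $5,660.52/yr
Homeowner's insurance: $2,134.80/yr
Windstorm insurance: $2,253.36/yr
Yearly total = $10,048.68
Base monthly escrow = $10,048.68 / 12 = $837.39
Shortage spread = $405.72 / 12 = $33.81/mo
Adjusted monthly = $837.39 + $33.81 = $871.20

$871.20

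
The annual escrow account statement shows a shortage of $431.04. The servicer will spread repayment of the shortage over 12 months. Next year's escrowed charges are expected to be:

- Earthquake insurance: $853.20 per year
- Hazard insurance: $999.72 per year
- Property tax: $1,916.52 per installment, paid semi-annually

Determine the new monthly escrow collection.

Earthquake insurance = $853.20 per year
Hazard insurance = $999.72 per year
Property tax = $1,916.52 × 2 = $3,833.04 per year
Annual escrow total = $5,685.96
Per month = $5,685.96 ÷ 12 = $473.83
Monthly shortage recovery: $431.04 ÷ 12 = $35.92
New monthly escrow = $473.83 + $35.92 = $509.75

$509.75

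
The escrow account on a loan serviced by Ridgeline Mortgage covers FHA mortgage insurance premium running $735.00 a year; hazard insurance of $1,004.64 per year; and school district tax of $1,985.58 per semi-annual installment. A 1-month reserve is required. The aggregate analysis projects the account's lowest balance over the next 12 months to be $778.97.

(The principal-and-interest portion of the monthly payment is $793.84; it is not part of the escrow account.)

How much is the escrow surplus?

$303.07

FHA mortgage insurance premium = $735.00 per year
Hazard insurance = $1,004.64 per year
School district tax = $1,985.58 × 2 = $3,971.16 per year
Combined annual = $735.00 + $1,004.64 + $3,971.16 = $5,710.80
Monthly = $5,710.80 / 12 = $475.90
Cushion = 1 × $475.90 = $475.90
Excess over cushion: $778.97 − $475.90 = $303.07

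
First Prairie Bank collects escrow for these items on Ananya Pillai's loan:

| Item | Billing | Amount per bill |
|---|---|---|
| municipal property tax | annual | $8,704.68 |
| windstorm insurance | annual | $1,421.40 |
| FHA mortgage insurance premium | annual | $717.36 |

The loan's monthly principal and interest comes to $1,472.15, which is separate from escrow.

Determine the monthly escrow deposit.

$903.62

Municipal property tax: $8,704.68 annually
Windstorm insurance: $1,421.40 annually
FHA mortgage insurance premium: $717.36 annually
Annual escrow total = $10,843.44
Base monthly escrow = $10,843.44 / 12 = $903.62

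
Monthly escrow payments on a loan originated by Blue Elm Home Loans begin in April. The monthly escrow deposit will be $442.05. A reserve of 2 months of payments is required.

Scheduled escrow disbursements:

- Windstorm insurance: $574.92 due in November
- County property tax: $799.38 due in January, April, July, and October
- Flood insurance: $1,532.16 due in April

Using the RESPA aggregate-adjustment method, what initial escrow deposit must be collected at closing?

Cushion = 2 × $442.05 = $884.10
Trial balance (start $0, +$442.05 each month, − disbursements):
  Apr: +$442.05 − $2,331.54 → -$1,889.49
  May: +$442.05 → -$1,447.44
  Jun: +$442.05 → -$1,005.39
  Jul: +$442.05 − $799.38 → -$1,362.72
  Aug: +$442.05 → -$920.67
  Sep: +$442.05 → -$478.62
  Oct: +$442.05 − $799.38 → -$835.95
  Nov: +$442.05 − $574.92 → -$968.82
  Dec: +$442.05 → -$526.77
  Jan: +$442.05 − $799.38 → -$884.10
  Feb: +$442.05 → -$442.05
  Mar: +$442.05 → $0.00
Lowest trial balance = -$1,889.49 (Apr)
Initial deposit = cushion − low point = $884.10 − (-$1,889.49) = $2,773.59

$2,773.59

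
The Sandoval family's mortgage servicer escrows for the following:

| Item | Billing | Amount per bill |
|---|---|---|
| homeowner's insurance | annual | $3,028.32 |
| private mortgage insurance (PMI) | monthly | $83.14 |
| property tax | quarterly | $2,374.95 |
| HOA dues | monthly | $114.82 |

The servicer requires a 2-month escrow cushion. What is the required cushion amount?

Homeowner's insurance = $3,028.32/yr
Private mortgage insurance (PMI) = $83.14 × 12 = $997.68/yr
Property tax = $2,374.95 × 4 = $9,499.80/yr
HOA dues = $114.82 × 12 = $1,377.84/yr
Annual escrow total = $3,028.32 + $997.68 + $9,499.80 + $1,377.84 = $14,903.64
Base monthly escrow = $14,903.64 ÷ 12 = $1,241.97
Cushion = 2 × $1,241.97 = $2,483.94

$2,483.94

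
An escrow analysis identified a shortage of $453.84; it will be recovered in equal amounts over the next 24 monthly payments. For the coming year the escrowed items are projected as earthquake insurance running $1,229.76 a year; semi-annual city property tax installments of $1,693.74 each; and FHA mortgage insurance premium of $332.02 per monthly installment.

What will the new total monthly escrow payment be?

Earthquake insurance: $1,229.76 per year
City property tax: $1,693.74 × 2 = $3,387.48 per year
FHA mortgage insurance premium: $332.02 × 12 = $3,984.24 per year
Annual escrow total = $8,601.48
Monthly = $8,601.48 ÷ 12 = $716.79
Monthly shortage recovery: $453.84 / 24 = $18.91
Adjusted monthly = $716.79 + $18.91 = $735.70

$735.70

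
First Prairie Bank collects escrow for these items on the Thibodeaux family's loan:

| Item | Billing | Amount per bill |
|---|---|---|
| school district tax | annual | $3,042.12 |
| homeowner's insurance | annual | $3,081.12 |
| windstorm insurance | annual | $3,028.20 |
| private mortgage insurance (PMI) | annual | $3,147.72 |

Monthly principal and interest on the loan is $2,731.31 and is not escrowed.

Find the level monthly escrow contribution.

$1,024.93

School district tax = $3,042.12 annually
Homeowner's insurance = $3,081.12 annually
Windstorm insurance = $3,028.20 annually
Private mortgage insurance (PMI) = $3,147.72 annually
Total annual escrow = $12,299.16
Per month = $12,299.16 ÷ 12 = $1,024.93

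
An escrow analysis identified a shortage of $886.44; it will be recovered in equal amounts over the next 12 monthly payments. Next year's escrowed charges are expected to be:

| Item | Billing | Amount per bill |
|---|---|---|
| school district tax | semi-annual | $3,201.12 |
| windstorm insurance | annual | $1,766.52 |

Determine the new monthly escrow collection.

School district tax = $3,201.12 × 2 = $6,402.24
Windstorm insurance = $1,766.52
Total annual escrow = $6,402.24 + $1,766.52 = $8,168.76
Base monthly escrow = $8,168.76 ÷ 12 = $680.73
Shortage spread = $886.44 ÷ 12 = $73.87/mo
Adjusted monthly = $680.73 + $73.87 = $754.60

$754.60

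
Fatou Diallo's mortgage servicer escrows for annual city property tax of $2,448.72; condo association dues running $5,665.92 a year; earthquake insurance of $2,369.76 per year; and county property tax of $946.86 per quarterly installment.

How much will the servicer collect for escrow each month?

$1,189.32

City property tax: $2,448.72/yr
Condo association dues: $5,665.92/yr
Earthquake insurance: $2,369.76/yr
County property tax: $946.86 × 4 = $3,787.44/yr
Total per year = $14,271.84
Per month = $14,271.84 / 12 = $1,189.32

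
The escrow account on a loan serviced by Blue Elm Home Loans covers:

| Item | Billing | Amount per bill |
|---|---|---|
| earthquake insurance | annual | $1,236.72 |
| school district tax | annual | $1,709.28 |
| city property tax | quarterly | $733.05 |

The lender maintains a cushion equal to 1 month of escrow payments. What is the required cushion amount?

$489.85

Earthquake insurance — $1,236.72/yr
School district tax — $1,709.28/yr
City property tax — $733.05 × 4 = $2,932.20/yr
Total annual escrow = $5,878.20
Monthly escrow = $5,878.20 ÷ 12 = $489.85
Reserve = 1 × $489.85 = $489.85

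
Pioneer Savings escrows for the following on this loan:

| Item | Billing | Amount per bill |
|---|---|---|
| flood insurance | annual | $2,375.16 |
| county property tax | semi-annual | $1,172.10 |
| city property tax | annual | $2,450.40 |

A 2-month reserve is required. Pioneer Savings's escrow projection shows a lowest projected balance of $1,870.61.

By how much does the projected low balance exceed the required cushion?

Flood insurance = $2,375.16/yr
County property tax = $1,172.10 × 2 = $2,344.20/yr
City property tax = $2,450.40/yr
Yearly total = $7,169.76
Monthly = $7,169.76 / 12 = $597.48
Required cushion = 2 × $597.48 = $1,194.96
Excess over cushion: $1,870.61 − $1,194.96 = $675.65

$675.65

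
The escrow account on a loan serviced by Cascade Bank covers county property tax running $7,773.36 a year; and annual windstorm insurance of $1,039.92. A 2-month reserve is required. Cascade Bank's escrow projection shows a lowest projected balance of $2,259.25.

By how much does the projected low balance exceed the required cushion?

County property tax = $7,773.36/yr
Windstorm insurance = $1,039.92/yr
Total annual escrow = $7,773.36 + $1,039.92 = $8,813.28
Monthly = $8,813.28 / 12 = $734.44
Required reserve = 2 × $734.44 = $1,468.88
Excess over cushion: $2,259.25 − $1,468.88 = $790.37

$790.37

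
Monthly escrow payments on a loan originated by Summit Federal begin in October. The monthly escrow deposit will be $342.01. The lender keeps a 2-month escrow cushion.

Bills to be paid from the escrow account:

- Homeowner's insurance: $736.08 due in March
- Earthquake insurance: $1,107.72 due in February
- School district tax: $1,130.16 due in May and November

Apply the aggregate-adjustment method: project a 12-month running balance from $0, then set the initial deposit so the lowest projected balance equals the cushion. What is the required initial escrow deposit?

Cushion = 2 × $342.01 = $684.02
Trial balance (start $0, +$342.01 each month, − disbursements):
  Oct: +$342.01 → $342.01
  Nov: +$342.01 − $1,130.16 → -$446.14
  Dec: +$342.01 → -$104.13
  Jan: +$342.01 → $237.88
  Feb: +$342.01 − $1,107.72 → -$527.83
  Mar: +$342.01 − $736.08 → -$921.90
  Apr: +$342.01 → -$579.89
  May: +$342.01 − $1,130.16 → -$1,368.04
  Jun: +$342.01 → -$1,026.03
  Jul: +$342.01 → -$684.02
  Aug: +$342.01 → -$342.01
  Sep: +$342.01 → $0.00
Lowest trial balance = -$1,368.04 (May)
Initial deposit = cushion − low point = $684.02 − (-$1,368.04) = $2,052.06

$2,052.06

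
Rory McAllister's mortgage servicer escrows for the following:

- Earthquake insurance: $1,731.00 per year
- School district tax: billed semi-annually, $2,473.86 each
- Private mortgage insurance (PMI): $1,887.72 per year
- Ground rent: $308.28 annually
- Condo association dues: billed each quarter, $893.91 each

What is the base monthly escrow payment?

$1,037.53

Earthquake insurance = $1,731.00
School district tax = $2,473.86 × 2 = $4,947.72
Private mortgage insurance (PMI) = $1,887.72
Ground rent = $308.28
Condo association dues = $893.91 × 4 = $3,575.64
Combined annual = $12,450.36
Monthly = $12,450.36 ÷ 12 = $1,037.53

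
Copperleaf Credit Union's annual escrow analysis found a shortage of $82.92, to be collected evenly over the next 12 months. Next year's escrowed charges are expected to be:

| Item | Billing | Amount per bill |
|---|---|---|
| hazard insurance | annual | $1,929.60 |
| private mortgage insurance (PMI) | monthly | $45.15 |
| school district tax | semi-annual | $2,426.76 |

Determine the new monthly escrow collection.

Hazard insurance = $1,929.60
Private mortgage insurance (PMI) = $45.15 × 12 = $541.80
School district tax = $2,426.76 × 2 = $4,853.52
Yearly total = $7,324.92
Monthly = $7,324.92 ÷ 12 = $610.41
Shortage spread = $82.92 ÷ 12 = $6.91/mo
New monthly escrow = $610.41 + $6.91 = $617.32

$617.32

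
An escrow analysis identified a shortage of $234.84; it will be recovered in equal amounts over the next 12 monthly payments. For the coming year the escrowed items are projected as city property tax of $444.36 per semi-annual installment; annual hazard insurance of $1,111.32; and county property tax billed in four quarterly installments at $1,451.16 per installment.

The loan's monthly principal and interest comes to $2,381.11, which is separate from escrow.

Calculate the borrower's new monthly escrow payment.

City property tax = $444.36 × 2 = $888.72 annually
Hazard insurance = $1,111.32 annually
County property tax = $1,451.16 × 4 = $5,804.64 annually
Yearly total = $7,804.68
Base monthly escrow = $7,804.68 ÷ 12 = $650.39
Shortage per month = $234.84 ÷ 12 = $19.57
New monthly escrow = $650.39 + $19.57 = $669.96

$669.96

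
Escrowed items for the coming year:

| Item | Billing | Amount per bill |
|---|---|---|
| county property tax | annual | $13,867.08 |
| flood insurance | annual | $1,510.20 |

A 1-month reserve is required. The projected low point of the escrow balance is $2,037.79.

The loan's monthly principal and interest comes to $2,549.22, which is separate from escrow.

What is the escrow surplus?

$756.35

County property tax: $13,867.08 annually
Flood insurance: $1,510.20 annually
Yearly total = $15,377.28
Per month = $15,377.28 / 12 = $1,281.44
Required reserve = 1 × $1,281.44 = $1,281.44
Surplus = $2,037.79 − $1,281.44 = $756.35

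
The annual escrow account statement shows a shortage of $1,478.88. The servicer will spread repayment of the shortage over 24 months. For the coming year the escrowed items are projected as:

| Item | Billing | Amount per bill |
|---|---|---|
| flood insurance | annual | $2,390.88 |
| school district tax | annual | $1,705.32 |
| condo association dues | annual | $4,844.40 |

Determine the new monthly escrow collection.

Flood insurance — $2,390.88 per year
School district tax — $1,705.32 per year
Condo association dues — $4,844.40 per year
Yearly total = $8,940.60
Per month = $8,940.60 / 12 = $745.05
Shortage per month = $1,478.88 / 24 = $61.62
Adjusted monthly = $745.05 + $61.62 = $806.67

$806.67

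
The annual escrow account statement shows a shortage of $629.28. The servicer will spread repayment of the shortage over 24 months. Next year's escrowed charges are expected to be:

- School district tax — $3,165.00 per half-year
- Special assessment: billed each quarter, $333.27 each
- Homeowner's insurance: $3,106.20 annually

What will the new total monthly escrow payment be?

School district tax = $3,165.00 × 2 = $6,330.00 per year
Special assessment = $333.27 × 4 = $1,333.08 per year
Homeowner's insurance = $3,106.20 per year
Total annual escrow = $6,330.00 + $1,333.08 + $3,106.20 = $10,769.28
Monthly = $10,769.28 ÷ 12 = $897.44
Shortage per month = $629.28 ÷ 24 = $26.22
New monthly escrow = $897.44 + $26.22 = $923.66

$923.66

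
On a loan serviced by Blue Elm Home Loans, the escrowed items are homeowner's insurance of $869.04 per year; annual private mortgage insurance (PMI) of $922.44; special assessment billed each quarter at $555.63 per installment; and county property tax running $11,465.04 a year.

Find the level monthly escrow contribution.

Homeowner's insurance: $869.04 annually
Private mortgage insurance (PMI): $922.44 annually
Special assessment: $555.63 × 4 = $2,222.52 annually
County property tax: $11,465.04 annually
Yearly total = $869.04 + $922.44 + $2,222.52 + $11,465.04 = $15,479.04
Monthly = $15,479.04 ÷ 12 = $1,289.92

$1,289.92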